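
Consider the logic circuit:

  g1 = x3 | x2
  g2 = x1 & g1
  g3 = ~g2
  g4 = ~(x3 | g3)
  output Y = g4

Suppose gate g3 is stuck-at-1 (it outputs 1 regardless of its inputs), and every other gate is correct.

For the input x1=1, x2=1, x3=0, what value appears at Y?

Propagate with g3 forced: g1=1, g2=1, g3=1 [stuck-at-1], g4=0.
So Y = 0. (Without the fault it would be 1.)

0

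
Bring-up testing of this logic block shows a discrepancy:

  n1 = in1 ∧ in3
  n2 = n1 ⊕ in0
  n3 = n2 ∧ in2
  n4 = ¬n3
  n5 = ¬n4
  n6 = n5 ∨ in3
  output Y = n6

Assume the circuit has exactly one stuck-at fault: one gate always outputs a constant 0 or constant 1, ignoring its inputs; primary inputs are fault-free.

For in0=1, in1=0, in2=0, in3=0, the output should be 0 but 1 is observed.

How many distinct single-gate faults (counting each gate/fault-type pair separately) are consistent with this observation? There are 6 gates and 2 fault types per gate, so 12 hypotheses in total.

Fault-free: n1=0, n2=1, n3=0, n4=1, n5=0, n6=0 → 0. Observed 1.
  n1 stuck-at-0: output 0 ✗
  n1 stuck-at-1: output 0 ✗
  n2 stuck-at-0: output 0 ✗
  n2 stuck-at-1: output 0 ✗
  n3 stuck-at-0: output 0 ✗
  n3 stuck-at-1: output 1 ✓
  n4 stuck-at-0: output 1 ✓
  n4 stuck-at-1: output 0 ✗
  n5 stuck-at-0: output 0 ✗
  n5 stuck-at-1: output 1 ✓
  n6 stuck-at-0: output 0 ✗
  n6 stuck-at-1: output 1 ✓
Consistent faults: {n3 stuck-at-1, n4 stuck-at-0, n5 stuck-at-1, n6 stuck-at-1} — 4 in all.

4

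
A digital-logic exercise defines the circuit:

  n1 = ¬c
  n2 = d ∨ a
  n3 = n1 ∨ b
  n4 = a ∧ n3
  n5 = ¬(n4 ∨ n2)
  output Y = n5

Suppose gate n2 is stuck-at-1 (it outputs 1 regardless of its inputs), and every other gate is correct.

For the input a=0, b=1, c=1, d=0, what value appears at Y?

0

Propagate with n2 forced: n1=0, n2=1 [stuck-at-1], n3=1, n4=0, n5=0.
So Y = 0. (Without the fault it would be 1.)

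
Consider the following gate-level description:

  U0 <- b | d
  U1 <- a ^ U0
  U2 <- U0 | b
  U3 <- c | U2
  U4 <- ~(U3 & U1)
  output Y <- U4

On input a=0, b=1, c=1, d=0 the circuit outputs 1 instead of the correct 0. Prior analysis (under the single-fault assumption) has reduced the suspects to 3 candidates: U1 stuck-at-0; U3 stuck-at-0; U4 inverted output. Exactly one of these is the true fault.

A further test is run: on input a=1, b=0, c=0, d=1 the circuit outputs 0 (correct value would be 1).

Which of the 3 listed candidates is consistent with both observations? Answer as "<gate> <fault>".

Evaluate each candidate on input a=1, b=0, c=0, d=1:
  U1 stuck-at-0: U0=1, U1=0 [stuck-at-0], U2=1, U3=1, U4=1 → 1 — eliminated
  U3 stuck-at-0: U0=1, U1=0, U2=1, U3=0 [stuck-at-0], U4=1 → 1 — eliminated
  U4 inverted output: U0=1, U1=0, U2=1, U3=1, U4=0 [inverted output] → 0 — matches
Only U4 inverted output reproduces the observed 0.

U4 inverted output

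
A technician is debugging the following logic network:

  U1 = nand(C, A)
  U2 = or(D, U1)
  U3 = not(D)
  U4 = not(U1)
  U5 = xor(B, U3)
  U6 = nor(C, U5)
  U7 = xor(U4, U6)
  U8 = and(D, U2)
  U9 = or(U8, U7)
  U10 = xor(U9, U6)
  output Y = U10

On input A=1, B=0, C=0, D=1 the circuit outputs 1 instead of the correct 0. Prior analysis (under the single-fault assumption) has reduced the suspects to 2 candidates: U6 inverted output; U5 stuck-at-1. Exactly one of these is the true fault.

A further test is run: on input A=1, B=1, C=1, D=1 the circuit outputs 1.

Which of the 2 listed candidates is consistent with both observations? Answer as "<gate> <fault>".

Evaluate each candidate on input A=1, B=1, C=1, D=1:
  U6 inverted output: U1=0, U2=1, U3=0, U4=1, U5=1, U6=1 [inverted output], U7=0, U8=1, U9=1, U10=0 → 0 — eliminated
  U5 stuck-at-1: U1=0, U2=1, U3=0, U4=1, U5=1 [stuck-at-1], U6=0, U7=1, U8=1, U9=1, U10=1 → 1 — matches
Only U5 stuck-at-1 reproduces the observed 1.

U5 stuck-at-1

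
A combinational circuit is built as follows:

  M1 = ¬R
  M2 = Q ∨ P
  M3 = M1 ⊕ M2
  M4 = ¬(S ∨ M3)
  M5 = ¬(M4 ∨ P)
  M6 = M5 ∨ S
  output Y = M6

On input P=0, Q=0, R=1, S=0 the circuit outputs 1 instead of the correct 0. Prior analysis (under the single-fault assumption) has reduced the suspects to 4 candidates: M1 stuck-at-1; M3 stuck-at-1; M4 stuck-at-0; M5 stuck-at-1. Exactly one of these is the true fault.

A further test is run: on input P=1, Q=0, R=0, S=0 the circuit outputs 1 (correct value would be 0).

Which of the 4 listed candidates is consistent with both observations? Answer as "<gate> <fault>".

M5 stuck-at-1

Evaluate each candidate on input P=1, Q=0, R=0, S=0:
  M1 stuck-at-1: M1=1 [stuck-at-1], M2=1, M3=0, M4=1, M5=0, M6=0 → 0 — eliminated
  M3 stuck-at-1: M1=1, M2=1, M3=1 [stuck-at-1], M4=0, M5=0, M6=0 → 0 — eliminated
  M4 stuck-at-0: M1=1, M2=1, M3=0, M4=0 [stuck-at-0], M5=0, M6=0 → 0 — eliminated
  M5 stuck-at-1: M1=1, M2=1, M3=0, M4=1, M5=1 [stuck-at-1], M6=1 → 1 — matches
Only M5 stuck-at-1 reproduces the observed 1.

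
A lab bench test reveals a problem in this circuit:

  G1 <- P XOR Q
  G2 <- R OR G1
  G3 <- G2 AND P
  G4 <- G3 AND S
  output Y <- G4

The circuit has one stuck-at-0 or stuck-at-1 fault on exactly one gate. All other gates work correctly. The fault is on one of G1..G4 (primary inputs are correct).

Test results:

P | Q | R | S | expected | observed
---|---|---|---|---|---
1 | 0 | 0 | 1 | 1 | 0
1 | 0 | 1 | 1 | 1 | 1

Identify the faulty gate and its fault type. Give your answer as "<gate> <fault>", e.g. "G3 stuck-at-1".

G1 stuck-at-0

Fault-free values for test 1 (P=1, Q=0, R=0, S=1): G1=1, G2=1, G3=1, G4=1, giving Y=1. Observed 0.
Test 1: faults giving observed 0 are {G1 stuck-at-0, G2 stuck-at-0, G3 stuck-at-0, G4 stuck-at-0}.
Test 2 (P=1, Q=0, R=1, S=1): fault-free G1=1, G2=1, G3=1, G4=1 → 1; observed 1. Eliminates G2 stuck-at-0, G3 stuck-at-0, G4 stuck-at-0.
Only G1 stuck-at-0 is consistent with every test.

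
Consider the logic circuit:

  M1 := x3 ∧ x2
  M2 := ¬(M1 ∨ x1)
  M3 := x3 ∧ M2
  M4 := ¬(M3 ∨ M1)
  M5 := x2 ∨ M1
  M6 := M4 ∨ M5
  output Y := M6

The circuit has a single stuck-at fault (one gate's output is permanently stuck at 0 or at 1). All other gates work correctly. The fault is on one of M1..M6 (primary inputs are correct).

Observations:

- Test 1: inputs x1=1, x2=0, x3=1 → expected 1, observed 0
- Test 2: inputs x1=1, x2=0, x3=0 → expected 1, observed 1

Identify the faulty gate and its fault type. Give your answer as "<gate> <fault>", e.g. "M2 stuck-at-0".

M2 stuck-at-1

Fault-free values for test 1 (x1=1, x2=0, x3=1): M1=0, M2=0, M3=0, M4=1, M5=0, M6=1, giving Y=1. Observed 0.
Test 1: faults giving observed 0 are {M2 stuck-at-1, M3 stuck-at-1, M4 stuck-at-0, M6 stuck-at-0}.
Test 2 (x1=1, x2=0, x3=0): fault-free M1=0, M2=0, M3=0, M4=1, M5=0, M6=1 → 1; observed 1. Eliminates M3 stuck-at-1, M4 stuck-at-0, M6 stuck-at-0.
Only M2 stuck-at-1 is consistent with every test.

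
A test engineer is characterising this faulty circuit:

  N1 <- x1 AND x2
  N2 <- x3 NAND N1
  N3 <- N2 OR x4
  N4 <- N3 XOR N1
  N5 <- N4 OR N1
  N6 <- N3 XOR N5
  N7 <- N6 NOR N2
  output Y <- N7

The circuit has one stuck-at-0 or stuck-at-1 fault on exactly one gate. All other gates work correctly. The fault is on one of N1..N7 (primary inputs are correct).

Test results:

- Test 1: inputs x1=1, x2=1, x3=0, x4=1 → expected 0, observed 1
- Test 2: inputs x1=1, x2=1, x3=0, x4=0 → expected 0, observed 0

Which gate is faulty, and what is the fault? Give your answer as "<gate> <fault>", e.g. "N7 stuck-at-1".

N2 stuck-at-0

Fault-free values for test 1 (x1=1, x2=1, x3=0, x4=1): N1=1, N2=1, N3=1, N4=0, N5=1, N6=0, N7=0, giving Y=0. Observed 1.
Test 1: faults giving observed 1 are {N2 stuck-at-0, N7 stuck-at-1}.
Test 2 (x1=1, x2=1, x3=0, x4=0): fault-free N1=1, N2=1, N3=1, N4=0, N5=1, N6=0, N7=0 → 0; observed 0. Eliminates N7 stuck-at-1.
Only N2 stuck-at-0 is consistent with every test.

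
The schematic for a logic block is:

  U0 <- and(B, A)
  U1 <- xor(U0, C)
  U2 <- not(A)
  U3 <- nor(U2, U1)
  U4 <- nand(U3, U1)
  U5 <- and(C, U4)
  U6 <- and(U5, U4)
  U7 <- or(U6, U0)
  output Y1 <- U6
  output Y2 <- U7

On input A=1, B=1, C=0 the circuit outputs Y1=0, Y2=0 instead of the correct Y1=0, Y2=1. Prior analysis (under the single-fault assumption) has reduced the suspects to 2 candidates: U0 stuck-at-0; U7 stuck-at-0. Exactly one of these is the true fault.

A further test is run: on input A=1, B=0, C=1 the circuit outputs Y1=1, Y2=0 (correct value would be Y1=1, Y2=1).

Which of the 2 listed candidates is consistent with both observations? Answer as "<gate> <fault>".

Evaluate each candidate on input A=1, B=0, C=1:
  U0 stuck-at-0: U0=0 [stuck-at-0], U1=1, U2=0, U3=0, U4=1, U5=1, U6=1, U7=1 → Y1=1, Y2=1 — eliminated
  U7 stuck-at-0: U0=0, U1=1, U2=0, U3=0, U4=1, U5=1, U6=1, U7=0 [stuck-at-0] → Y1=1, Y2=0 — matches
Only U7 stuck-at-0 reproduces the observed Y1=1, Y2=0.

U7 stuck-at-0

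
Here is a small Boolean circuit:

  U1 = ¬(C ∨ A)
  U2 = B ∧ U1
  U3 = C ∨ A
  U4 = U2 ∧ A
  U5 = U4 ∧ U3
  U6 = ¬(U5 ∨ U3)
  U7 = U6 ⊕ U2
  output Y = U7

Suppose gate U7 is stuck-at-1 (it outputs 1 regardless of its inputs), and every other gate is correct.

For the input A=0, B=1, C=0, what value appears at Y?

1

Propagate with U7 forced: U1=1, U2=1, U3=0, U4=0, U5=0, U6=1, U7=1 [stuck-at-1].
So Y = 1. (Without the fault it would be 0.)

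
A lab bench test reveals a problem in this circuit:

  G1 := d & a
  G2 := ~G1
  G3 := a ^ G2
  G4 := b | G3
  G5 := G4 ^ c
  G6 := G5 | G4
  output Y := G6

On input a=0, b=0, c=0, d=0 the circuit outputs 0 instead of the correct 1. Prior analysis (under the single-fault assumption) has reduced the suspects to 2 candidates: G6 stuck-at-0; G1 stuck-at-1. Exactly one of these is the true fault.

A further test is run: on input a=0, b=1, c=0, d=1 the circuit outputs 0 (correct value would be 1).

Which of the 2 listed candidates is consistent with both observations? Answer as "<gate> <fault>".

G6 stuck-at-0

Evaluate each candidate on input a=0, b=1, c=0, d=1:
  G6 stuck-at-0: G1=0, G2=1, G3=1, G4=1, G5=1, G6=0 [stuck-at-0] → 0 — matches
  G1 stuck-at-1: G1=1 [stuck-at-1], G2=0, G3=0, G4=1, G5=1, G6=1 → 1 — eliminated
Only G6 stuck-at-0 reproduces the observed 0.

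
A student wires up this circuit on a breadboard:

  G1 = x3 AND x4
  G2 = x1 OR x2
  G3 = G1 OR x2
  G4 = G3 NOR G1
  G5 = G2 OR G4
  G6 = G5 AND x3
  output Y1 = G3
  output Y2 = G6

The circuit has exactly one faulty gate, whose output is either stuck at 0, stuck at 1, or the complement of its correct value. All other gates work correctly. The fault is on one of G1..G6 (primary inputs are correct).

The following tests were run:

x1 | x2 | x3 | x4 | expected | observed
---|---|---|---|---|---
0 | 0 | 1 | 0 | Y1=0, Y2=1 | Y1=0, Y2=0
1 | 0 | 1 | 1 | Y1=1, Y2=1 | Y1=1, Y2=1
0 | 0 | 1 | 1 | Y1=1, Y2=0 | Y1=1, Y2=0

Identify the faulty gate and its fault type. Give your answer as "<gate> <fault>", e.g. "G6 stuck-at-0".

G4 stuck-at-0

Fault-free values for test 1 (x1=0, x2=0, x3=1, x4=0): G1=0, G2=0, G3=0, G4=1, G5=1, G6=1, giving Y1=0, Y2=1. Observed Y1=0, Y2=0.
Test 1: faults giving observed Y1=0, Y2=0 are {G4 stuck-at-0, G4 inverted output, G5 stuck-at-0, G5 inverted output, G6 stuck-at-0, G6 inverted output}.
Test 2 (x1=1, x2=0, x3=1, x4=1): fault-free G1=1, G2=1, G3=1, G4=0, G5=1, G6=1 → Y1=1, Y2=1; observed Y1=1, Y2=1. Eliminates G5 stuck-at-0, G5 inverted output, G6 stuck-at-0, G6 inverted output.
Test 3 (x1=0, x2=0, x3=1, x4=1): fault-free G1=1, G2=0, G3=1, G4=0, G5=0, G6=0 → Y1=1, Y2=0; observed Y1=1, Y2=0. Eliminates G4 inverted output.
Only G4 stuck-at-0 is consistent with every test.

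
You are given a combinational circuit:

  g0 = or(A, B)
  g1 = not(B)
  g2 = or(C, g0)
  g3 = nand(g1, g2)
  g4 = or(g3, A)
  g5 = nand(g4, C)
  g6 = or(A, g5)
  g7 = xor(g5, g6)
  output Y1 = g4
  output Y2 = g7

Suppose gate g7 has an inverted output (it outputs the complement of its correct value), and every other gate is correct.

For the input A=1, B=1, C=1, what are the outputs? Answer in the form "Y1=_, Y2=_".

Propagate with g7 forced: g0=1, g1=0, g2=1, g3=1, g4=1, g5=0, g6=1, g7=0 [inverted output].
So the outputs are Y1=1, Y2=0. (Without the fault they would be Y1=1, Y2=1.)

Y1=1, Y2=0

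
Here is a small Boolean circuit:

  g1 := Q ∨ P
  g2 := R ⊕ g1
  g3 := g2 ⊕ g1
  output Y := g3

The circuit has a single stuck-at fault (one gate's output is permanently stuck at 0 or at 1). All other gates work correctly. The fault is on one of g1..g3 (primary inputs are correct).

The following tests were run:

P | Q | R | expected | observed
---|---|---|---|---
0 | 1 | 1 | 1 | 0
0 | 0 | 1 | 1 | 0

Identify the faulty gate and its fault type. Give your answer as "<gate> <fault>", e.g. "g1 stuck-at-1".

Fault-free values for test 1 (P=0, Q=1, R=1): g1=1, g2=0, g3=1, giving Y=1. Observed 0.
Test 1: faults giving observed 0 are {g2 stuck-at-1, g3 stuck-at-0}.
Test 2 (P=0, Q=0, R=1): fault-free g1=0, g2=1, g3=1 → 1; observed 0. Eliminates g2 stuck-at-1.
Only g3 stuck-at-0 is consistent with every test.

g3 stuck-at-0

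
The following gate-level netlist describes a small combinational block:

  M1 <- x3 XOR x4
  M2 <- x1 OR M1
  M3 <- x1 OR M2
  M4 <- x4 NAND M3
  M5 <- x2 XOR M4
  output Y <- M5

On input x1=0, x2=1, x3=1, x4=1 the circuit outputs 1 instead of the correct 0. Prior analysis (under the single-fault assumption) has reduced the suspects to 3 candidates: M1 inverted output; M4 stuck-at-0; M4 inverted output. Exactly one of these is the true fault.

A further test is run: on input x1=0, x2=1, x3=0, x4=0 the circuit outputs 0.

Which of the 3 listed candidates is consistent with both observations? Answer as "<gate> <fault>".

M1 inverted output

Evaluate each candidate on input x1=0, x2=1, x3=0, x4=0:
  M1 inverted output: M1=1 [inverted output], M2=1, M3=1, M4=1, M5=0 → 0 — matches
  M4 stuck-at-0: M1=0, M2=0, M3=0, M4=0 [stuck-at-0], M5=1 → 1 — eliminated
  M4 inverted output: M1=0, M2=0, M3=0, M4=0 [inverted output], M5=1 → 1 — eliminated
Only M1 inverted output reproduces the observed 0.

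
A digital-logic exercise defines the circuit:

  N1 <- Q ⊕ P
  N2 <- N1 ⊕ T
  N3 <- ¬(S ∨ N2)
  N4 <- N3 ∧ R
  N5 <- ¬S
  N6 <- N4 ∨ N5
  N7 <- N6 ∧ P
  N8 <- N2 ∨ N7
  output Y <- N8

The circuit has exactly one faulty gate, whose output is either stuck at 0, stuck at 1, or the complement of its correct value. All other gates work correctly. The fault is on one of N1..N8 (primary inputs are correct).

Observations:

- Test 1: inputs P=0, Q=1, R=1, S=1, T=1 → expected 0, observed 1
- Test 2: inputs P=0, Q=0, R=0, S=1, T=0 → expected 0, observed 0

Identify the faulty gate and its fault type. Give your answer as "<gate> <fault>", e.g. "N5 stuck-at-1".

N1 stuck-at-0

Fault-free values for test 1 (P=0, Q=1, R=1, S=1, T=1): N1=1, N2=0, N3=0, N4=0, N5=0, N6=0, N7=0, N8=0, giving Y=0. Observed 1.
Test 1: faults giving observed 1 are {N1 stuck-at-0, N1 inverted output, N2 stuck-at-1, N2 inverted output, N7 stuck-at-1, N7 inverted output, N8 stuck-at-1, N8 inverted output}.
Test 2 (P=0, Q=0, R=0, S=1, T=0): fault-free N1=0, N2=0, N3=0, N4=0, N5=0, N6=0, N7=0, N8=0 → 0; observed 0. Eliminates N1 inverted output, N2 stuck-at-1, N2 inverted output, N7 stuck-at-1, N7 inverted output, N8 stuck-at-1, N8 inverted output.
Only N1 stuck-at-0 is consistent with every test.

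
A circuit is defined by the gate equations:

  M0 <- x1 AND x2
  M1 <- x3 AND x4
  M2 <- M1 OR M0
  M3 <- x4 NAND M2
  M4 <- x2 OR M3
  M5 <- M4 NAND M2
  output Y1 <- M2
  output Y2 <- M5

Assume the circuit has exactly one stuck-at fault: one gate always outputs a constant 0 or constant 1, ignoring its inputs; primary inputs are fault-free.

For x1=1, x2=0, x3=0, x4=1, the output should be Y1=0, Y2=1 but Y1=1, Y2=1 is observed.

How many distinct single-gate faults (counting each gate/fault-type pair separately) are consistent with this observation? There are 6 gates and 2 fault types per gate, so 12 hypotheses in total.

3

Fault-free: M0=0, M1=0, M2=0, M3=1, M4=1, M5=1 → Y1=0, Y2=1. Observed Y1=1, Y2=1.
  M0 stuck-at-0: output Y1=0, Y2=1 ✗
  M0 stuck-at-1: output Y1=1, Y2=1 ✓
  M1 stuck-at-0: output Y1=0, Y2=1 ✗
  M1 stuck-at-1: output Y1=1, Y2=1 ✓
  M2 stuck-at-0: output Y1=0, Y2=1 ✗
  M2 stuck-at-1: output Y1=1, Y2=1 ✓
  M3 stuck-at-0: output Y1=0, Y2=1 ✗
  M3 stuck-at-1: output Y1=0, Y2=1 ✗
  M4 stuck-at-0: output Y1=0, Y2=1 ✗
  M4 stuck-at-1: output Y1=0, Y2=1 ✗
  M5 stuck-at-0: output Y1=0, Y2=0 ✗
  M5 stuck-at-1: output Y1=0, Y2=1 ✗
Consistent faults: {M0 stuck-at-1, M1 stuck-at-1, M2 stuck-at-1} — 3 in all.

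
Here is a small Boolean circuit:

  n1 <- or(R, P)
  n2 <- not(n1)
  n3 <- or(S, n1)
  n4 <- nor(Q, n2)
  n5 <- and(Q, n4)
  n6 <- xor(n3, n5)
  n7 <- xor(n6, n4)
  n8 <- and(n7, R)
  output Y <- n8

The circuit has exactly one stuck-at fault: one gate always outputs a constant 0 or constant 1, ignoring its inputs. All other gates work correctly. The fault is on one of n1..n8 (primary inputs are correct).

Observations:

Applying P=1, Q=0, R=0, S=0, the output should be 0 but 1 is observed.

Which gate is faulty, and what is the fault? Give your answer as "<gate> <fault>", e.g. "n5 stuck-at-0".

Fault-free values for test 1 (P=1, Q=0, R=0, S=0): n1=1, n2=0, n3=1, n4=1, n5=0, n6=1, n7=0, n8=0, giving Y=0. Observed 1.
Test 1: faults giving observed 1 are {n8 stuck-at-1}.
Only n8 stuck-at-1 is consistent with every test.

n8 stuck-at-1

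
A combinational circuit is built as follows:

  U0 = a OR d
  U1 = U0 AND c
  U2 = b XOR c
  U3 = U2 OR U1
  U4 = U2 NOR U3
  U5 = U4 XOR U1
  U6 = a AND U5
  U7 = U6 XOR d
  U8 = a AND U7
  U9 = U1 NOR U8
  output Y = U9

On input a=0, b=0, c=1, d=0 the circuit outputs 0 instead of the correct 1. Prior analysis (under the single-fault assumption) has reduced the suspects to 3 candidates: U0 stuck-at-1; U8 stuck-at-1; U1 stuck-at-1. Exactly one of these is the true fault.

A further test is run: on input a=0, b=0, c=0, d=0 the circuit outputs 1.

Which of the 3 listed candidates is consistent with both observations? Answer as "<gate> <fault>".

U0 stuck-at-1

Evaluate each candidate on input a=0, b=0, c=0, d=0:
  U0 stuck-at-1: U0=1 [stuck-at-1], U1=0, U2=0, U3=0, U4=1, U5=1, U6=0, U7=0, U8=0, U9=1 → 1 — matches
  U8 stuck-at-1: U0=0, U1=0, U2=0, U3=0, U4=1, U5=1, U6=0, U7=0, U8=1 [stuck-at-1], U9=0 → 0 — eliminated
  U1 stuck-at-1: U0=0, U1=1 [stuck-at-1], U2=0, U3=1, U4=0, U5=1, U6=0, U7=0, U8=0, U9=0 → 0 — eliminated
Only U0 stuck-at-1 reproduces the observed 1.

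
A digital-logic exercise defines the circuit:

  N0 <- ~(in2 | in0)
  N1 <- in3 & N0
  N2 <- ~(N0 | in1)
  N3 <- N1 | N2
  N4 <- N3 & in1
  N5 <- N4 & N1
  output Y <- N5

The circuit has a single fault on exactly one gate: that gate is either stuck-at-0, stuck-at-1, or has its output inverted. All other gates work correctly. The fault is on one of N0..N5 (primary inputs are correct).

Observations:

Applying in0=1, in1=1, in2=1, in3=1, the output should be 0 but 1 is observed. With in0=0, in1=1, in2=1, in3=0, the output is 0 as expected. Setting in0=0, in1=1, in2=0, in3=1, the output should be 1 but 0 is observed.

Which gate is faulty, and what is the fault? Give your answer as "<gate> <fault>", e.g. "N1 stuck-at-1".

Fault-free values for test 1 (in0=1, in1=1, in2=1, in3=1): N0=0, N1=0, N2=0, N3=0, N4=0, N5=0, giving Y=0. Observed 1.
Test 1: faults giving observed 1 are {N0 stuck-at-1, N0 inverted output, N1 stuck-at-1, N1 inverted output, N5 stuck-at-1, N5 inverted output}.
Test 2 (in0=0, in1=1, in2=1, in3=0): fault-free N0=0, N1=0, N2=0, N3=0, N4=0, N5=0 → 0; observed 0. Eliminates N1 stuck-at-1, N1 inverted output, N5 stuck-at-1, N5 inverted output.
Test 3 (in0=0, in1=1, in2=0, in3=1): fault-free N0=1, N1=1, N2=0, N3=1, N4=1, N5=1 → 1; observed 0. Eliminates N0 stuck-at-1.
Only N0 inverted output is consistent with every test.

N0 inverted output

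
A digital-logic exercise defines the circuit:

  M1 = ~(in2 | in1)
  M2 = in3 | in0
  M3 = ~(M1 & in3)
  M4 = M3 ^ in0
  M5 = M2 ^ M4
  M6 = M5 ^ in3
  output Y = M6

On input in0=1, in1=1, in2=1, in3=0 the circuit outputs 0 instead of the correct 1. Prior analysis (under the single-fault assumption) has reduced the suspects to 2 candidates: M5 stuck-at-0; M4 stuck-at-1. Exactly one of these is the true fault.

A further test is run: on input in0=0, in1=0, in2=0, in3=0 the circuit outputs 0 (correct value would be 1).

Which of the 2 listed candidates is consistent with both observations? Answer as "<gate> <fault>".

M5 stuck-at-0

Evaluate each candidate on input in0=0, in1=0, in2=0, in3=0:
  M5 stuck-at-0: M1=1, M2=0, M3=1, M4=1, M5=0 [stuck-at-0], M6=0 → 0 — matches
  M4 stuck-at-1: M1=1, M2=0, M3=1, M4=1 [stuck-at-1], M5=1, M6=1 → 1 — eliminated
Only M5 stuck-at-0 reproduces the observed 0.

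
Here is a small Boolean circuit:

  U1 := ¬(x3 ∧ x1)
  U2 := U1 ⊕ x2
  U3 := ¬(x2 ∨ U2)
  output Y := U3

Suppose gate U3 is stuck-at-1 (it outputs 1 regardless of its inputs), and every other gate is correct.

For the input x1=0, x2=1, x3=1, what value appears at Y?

Propagate with U3 forced: U1=1, U2=0, U3=1 [stuck-at-1].
So Y = 1. (Without the fault it would be 0.)

1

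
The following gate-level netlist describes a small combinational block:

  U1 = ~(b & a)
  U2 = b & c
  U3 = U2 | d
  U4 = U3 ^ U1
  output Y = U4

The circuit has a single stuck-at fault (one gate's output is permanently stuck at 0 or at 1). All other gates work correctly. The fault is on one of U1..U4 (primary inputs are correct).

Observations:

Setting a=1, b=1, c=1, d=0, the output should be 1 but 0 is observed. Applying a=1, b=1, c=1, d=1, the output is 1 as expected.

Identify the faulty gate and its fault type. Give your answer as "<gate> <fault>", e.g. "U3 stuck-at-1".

Fault-free values for test 1 (a=1, b=1, c=1, d=0): U1=0, U2=1, U3=1, U4=1, giving Y=1. Observed 0.
Test 1: faults giving observed 0 are {U1 stuck-at-1, U2 stuck-at-0, U3 stuck-at-0, U4 stuck-at-0}.
Test 2 (a=1, b=1, c=1, d=1): fault-free U1=0, U2=1, U3=1, U4=1 → 1; observed 1. Eliminates U1 stuck-at-1, U3 stuck-at-0, U4 stuck-at-0.
Only U2 stuck-at-0 is consistent with every test.

U2 stuck-at-0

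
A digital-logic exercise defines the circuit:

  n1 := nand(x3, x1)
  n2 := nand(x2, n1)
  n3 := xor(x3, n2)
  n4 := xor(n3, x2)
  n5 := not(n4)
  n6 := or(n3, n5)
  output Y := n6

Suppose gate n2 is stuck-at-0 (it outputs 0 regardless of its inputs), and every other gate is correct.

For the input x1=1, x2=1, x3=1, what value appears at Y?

1

Propagate with n2 forced: n1=0, n2=0 [stuck-at-0], n3=1, n4=0, n5=1, n6=1.
So Y = 1. (Without the fault it would be 0.)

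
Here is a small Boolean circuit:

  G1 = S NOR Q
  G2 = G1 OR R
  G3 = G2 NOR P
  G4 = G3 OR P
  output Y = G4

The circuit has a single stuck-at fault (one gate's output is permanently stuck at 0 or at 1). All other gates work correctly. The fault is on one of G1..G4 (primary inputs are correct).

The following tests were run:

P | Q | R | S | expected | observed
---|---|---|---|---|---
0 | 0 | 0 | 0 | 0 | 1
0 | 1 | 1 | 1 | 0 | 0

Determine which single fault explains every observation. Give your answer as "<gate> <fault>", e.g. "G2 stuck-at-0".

Fault-free values for test 1 (P=0, Q=0, R=0, S=0): G1=1, G2=1, G3=0, G4=0, giving Y=0. Observed 1.
Test 1: faults giving observed 1 are {G1 stuck-at-0, G2 stuck-at-0, G3 stuck-at-1, G4 stuck-at-1}.
Test 2 (P=0, Q=1, R=1, S=1): fault-free G1=0, G2=1, G3=0, G4=0 → 0; observed 0. Eliminates G2 stuck-at-0, G3 stuck-at-1, G4 stuck-at-1.
Only G1 stuck-at-0 is consistent with every test.

G1 stuck-at-0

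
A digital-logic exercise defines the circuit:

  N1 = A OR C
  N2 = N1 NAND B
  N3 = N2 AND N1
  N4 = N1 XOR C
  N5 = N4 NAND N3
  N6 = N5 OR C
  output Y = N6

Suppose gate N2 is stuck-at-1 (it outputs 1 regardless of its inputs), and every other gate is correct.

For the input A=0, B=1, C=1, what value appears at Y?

Propagate with N2 forced: N1=1, N2=1 [stuck-at-1], N3=1, N4=0, N5=1, N6=1.
So Y = 1. (Same as the fault-free value — the fault is masked on this input.)

1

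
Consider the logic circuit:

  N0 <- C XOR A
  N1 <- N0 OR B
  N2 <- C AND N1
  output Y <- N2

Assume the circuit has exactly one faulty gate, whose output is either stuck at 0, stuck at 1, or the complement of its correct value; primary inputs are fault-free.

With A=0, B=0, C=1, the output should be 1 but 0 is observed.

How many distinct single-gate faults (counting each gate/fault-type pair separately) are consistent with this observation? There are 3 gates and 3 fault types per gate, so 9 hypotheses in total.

Fault-free: N0=1, N1=1, N2=1 → 1. Observed 0.
  N0 stuck-at-0: output 0 ✓
  N0 stuck-at-1: output 1 ✗
  N0 inverted output: output 0 ✓
  N1 stuck-at-0: output 0 ✓
  N1 stuck-at-1: output 1 ✗
  N1 inverted output: output 0 ✓
  N2 stuck-at-0: output 0 ✓
  N2 stuck-at-1: output 1 ✗
  N2 inverted output: output 0 ✓
Consistent faults: {N0 stuck-at-0, N0 inverted output, N1 stuck-at-0, N1 inverted output, N2 stuck-at-0, N2 inverted output} — 6 in all.

6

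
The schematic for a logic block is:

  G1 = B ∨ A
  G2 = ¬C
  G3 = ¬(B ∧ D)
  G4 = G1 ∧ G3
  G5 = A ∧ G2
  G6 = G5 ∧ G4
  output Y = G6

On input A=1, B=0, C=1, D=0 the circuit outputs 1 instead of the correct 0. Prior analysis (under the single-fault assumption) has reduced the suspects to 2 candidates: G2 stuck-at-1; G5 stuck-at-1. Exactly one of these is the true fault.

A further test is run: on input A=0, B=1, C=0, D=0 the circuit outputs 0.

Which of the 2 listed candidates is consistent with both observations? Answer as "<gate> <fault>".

G2 stuck-at-1

Evaluate each candidate on input A=0, B=1, C=0, D=0:
  G2 stuck-at-1: G1=1, G2=1 [stuck-at-1], G3=1, G4=1, G5=0, G6=0 → 0 — matches
  G5 stuck-at-1: G1=1, G2=1, G3=1, G4=1, G5=1 [stuck-at-1], G6=1 → 1 — eliminated
Only G2 stuck-at-1 reproduces the observed 0.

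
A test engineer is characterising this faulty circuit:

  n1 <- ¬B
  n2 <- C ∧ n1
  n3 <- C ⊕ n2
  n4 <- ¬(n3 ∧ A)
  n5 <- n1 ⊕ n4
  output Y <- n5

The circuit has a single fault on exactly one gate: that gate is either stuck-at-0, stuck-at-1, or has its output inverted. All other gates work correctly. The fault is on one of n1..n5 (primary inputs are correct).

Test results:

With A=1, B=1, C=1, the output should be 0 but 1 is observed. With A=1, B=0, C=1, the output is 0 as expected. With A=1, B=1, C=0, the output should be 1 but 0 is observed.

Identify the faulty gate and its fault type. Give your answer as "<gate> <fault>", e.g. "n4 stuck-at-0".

n2 stuck-at-1

Fault-free values for test 1 (A=1, B=1, C=1): n1=0, n2=0, n3=1, n4=0, n5=0, giving Y=0. Observed 1.
Test 1: faults giving observed 1 are {n2 stuck-at-1, n2 inverted output, n3 stuck-at-0, n3 inverted output, n4 stuck-at-1, n4 inverted output, n5 stuck-at-1, n5 inverted output}.
Test 2 (A=1, B=0, C=1): fault-free n1=1, n2=1, n3=0, n4=1, n5=0 → 0; observed 0. Eliminates n2 inverted output, n3 inverted output, n4 inverted output, n5 stuck-at-1, n5 inverted output.
Test 3 (A=1, B=1, C=0): fault-free n1=0, n2=0, n3=0, n4=1, n5=1 → 1; observed 0. Eliminates n3 stuck-at-0, n4 stuck-at-1.
Only n2 stuck-at-1 is consistent with every test.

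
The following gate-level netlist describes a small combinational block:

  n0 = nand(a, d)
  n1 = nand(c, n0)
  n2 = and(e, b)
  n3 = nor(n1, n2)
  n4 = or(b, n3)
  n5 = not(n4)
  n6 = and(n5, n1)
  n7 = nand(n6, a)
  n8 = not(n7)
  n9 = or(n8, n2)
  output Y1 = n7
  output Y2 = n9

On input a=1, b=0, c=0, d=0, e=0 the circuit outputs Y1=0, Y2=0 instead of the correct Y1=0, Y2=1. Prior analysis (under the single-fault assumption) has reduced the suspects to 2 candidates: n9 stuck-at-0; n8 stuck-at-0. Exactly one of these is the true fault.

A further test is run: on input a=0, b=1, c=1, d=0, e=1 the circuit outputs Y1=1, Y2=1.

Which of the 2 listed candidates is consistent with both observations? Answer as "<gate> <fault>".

Evaluate each candidate on input a=0, b=1, c=1, d=0, e=1:
  n9 stuck-at-0: n0=1, n1=0, n2=1, n3=0, n4=1, n5=0, n6=0, n7=1, n8=0, n9=0 [stuck-at-0] → Y1=1, Y2=0 — eliminated
  n8 stuck-at-0: n0=1, n1=0, n2=1, n3=0, n4=1, n5=0, n6=0, n7=1, n8=0 [stuck-at-0], n9=1 → Y1=1, Y2=1 — matches
Only n8 stuck-at-0 reproduces the observed Y1=1, Y2=1.

n8 stuck-at-0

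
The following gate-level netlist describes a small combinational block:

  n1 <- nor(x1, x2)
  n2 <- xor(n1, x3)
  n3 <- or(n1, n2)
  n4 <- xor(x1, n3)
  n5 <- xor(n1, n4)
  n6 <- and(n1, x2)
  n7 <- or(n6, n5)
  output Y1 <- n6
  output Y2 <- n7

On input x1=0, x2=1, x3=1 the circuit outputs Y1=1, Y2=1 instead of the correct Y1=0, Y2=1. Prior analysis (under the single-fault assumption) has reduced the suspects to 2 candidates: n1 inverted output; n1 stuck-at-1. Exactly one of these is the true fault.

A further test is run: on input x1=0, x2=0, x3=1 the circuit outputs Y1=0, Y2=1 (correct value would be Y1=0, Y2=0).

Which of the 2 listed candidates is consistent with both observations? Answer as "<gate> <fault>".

Evaluate each candidate on input x1=0, x2=0, x3=1:
  n1 inverted output: n1=0 [inverted output], n2=1, n3=1, n4=1, n5=1, n6=0, n7=1 → Y1=0, Y2=1 — matches
  n1 stuck-at-1: n1=1 [stuck-at-1], n2=0, n3=1, n4=1, n5=0, n6=0, n7=0 → Y1=0, Y2=0 — eliminated
Only n1 inverted output reproduces the observed Y1=0, Y2=1.

n1 inverted output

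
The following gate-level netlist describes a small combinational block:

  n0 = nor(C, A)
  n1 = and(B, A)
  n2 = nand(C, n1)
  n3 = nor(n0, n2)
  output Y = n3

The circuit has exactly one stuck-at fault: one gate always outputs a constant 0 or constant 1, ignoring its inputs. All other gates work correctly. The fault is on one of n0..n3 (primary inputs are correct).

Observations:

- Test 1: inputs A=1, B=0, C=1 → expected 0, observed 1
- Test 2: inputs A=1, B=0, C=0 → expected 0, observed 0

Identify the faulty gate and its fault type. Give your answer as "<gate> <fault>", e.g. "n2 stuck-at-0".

Fault-free values for test 1 (A=1, B=0, C=1): n0=0, n1=0, n2=1, n3=0, giving Y=0. Observed 1.
Test 1: faults giving observed 1 are {n1 stuck-at-1, n2 stuck-at-0, n3 stuck-at-1}.
Test 2 (A=1, B=0, C=0): fault-free n0=0, n1=0, n2=1, n3=0 → 0; observed 0. Eliminates n2 stuck-at-0, n3 stuck-at-1.
Only n1 stuck-at-1 is consistent with every test.

n1 stuck-at-1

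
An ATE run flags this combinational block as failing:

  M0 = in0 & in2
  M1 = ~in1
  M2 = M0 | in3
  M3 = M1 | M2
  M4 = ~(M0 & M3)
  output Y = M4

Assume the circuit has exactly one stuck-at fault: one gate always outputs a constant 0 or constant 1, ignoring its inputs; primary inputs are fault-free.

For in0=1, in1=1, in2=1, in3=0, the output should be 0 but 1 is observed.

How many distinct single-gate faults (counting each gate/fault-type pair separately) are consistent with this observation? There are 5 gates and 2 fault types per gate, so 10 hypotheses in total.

4

Fault-free: M0=1, M1=0, M2=1, M3=1, M4=0 → 0. Observed 1.
  M0 stuck-at-0: output 1 ✓
  M0 stuck-at-1: output 0 ✗
  M1 stuck-at-0: output 0 ✗
  M1 stuck-at-1: output 0 ✗
  M2 stuck-at-0: output 1 ✓
  M2 stuck-at-1: output 0 ✗
  M3 stuck-at-0: output 1 ✓
  M3 stuck-at-1: output 0 ✗
  M4 stuck-at-0: output 0 ✗
  M4 stuck-at-1: output 1 ✓
Consistent faults: {M0 stuck-at-0, M2 stuck-at-0, M3 stuck-at-0, M4 stuck-at-1} — 4 in all.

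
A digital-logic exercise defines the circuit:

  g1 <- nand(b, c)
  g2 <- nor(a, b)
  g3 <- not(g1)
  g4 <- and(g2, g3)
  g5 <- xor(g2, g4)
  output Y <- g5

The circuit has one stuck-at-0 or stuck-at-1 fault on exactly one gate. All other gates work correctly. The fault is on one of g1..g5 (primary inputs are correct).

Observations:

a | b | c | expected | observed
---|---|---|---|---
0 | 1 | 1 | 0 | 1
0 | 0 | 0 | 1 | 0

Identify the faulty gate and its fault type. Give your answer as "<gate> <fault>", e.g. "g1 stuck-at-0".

g4 stuck-at-1

Fault-free values for test 1 (a=0, b=1, c=1): g1=0, g2=0, g3=1, g4=0, g5=0, giving Y=0. Observed 1.
Test 1: faults giving observed 1 are {g4 stuck-at-1, g5 stuck-at-1}.
Test 2 (a=0, b=0, c=0): fault-free g1=1, g2=1, g3=0, g4=0, g5=1 → 1; observed 0. Eliminates g5 stuck-at-1.
Only g4 stuck-at-1 is consistent with every test.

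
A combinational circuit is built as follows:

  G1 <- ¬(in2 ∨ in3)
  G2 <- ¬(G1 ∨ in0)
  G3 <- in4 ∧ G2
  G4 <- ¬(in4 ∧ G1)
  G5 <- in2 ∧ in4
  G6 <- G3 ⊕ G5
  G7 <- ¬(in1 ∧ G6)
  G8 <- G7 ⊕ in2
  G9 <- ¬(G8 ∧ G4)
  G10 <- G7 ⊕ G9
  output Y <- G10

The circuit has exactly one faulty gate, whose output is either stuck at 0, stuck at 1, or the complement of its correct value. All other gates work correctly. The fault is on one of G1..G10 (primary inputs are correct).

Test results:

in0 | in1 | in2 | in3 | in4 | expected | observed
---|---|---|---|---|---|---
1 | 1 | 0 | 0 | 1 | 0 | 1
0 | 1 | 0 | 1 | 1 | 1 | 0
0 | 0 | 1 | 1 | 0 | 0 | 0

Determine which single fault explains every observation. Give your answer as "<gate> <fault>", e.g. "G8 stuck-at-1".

G1 inverted output

Fault-free values for test 1 (in0=1, in1=1, in2=0, in3=0, in4=1): G1=1, G2=0, G3=0, G4=0, G5=0, G6=0, G7=1, G8=1, G9=1, G10=0, giving Y=0. Observed 1.
Test 1: faults giving observed 1 are {G1 stuck-at-0, G1 inverted output, G2 stuck-at-1, G2 inverted output, G3 stuck-at-1, G3 inverted output, G4 stuck-at-1, G4 inverted output, G5 stuck-at-1, G5 inverted output, G6 stuck-at-1, G6 inverted output, G7 stuck-at-0, G7 inverted output, G9 stuck-at-0, G9 inverted output, G10 stuck-at-1, G10 inverted output}.
Test 2 (in0=0, in1=1, in2=0, in3=1, in4=1): fault-free G1=0, G2=1, G3=1, G4=1, G5=0, G6=1, G7=0, G8=0, G9=1, G10=1 → 1; observed 0. Eliminates G1 stuck-at-0, G2 stuck-at-1, G2 inverted output, G3 stuck-at-1, G3 inverted output, G4 stuck-at-1, G4 inverted output, G5 stuck-at-1, G5 inverted output, G6 stuck-at-1, G6 inverted output, G7 stuck-at-0, G7 inverted output, G10 stuck-at-1.
Test 3 (in0=0, in1=0, in2=1, in3=1, in4=0): fault-free G1=0, G2=1, G3=0, G4=1, G5=0, G6=0, G7=1, G8=0, G9=1, G10=0 → 0; observed 0. Eliminates G9 stuck-at-0, G9 inverted output, G10 inverted output.
Only G1 inverted output is consistent with every test.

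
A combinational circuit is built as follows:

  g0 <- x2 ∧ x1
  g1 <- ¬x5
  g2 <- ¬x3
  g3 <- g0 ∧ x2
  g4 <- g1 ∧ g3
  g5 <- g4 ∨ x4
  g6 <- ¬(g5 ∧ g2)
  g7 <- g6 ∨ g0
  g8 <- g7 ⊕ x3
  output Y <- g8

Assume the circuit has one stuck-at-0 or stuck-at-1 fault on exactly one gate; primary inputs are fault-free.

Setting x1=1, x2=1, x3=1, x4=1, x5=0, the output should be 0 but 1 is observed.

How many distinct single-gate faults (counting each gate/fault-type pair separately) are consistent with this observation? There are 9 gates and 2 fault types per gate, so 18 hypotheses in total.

Fault-free: g0=1, g1=1, g2=0, g3=1, g4=1, g5=1, g6=1, g7=1, g8=0 → 0. Observed 1.
  g0: none of the 2 fault types match ✗
  g1: none of the 2 fault types match ✗
  g2: none of the 2 fault types match ✗
  g3: none of the 2 fault types match ✗
  g4: none of the 2 fault types match ✗
  g5: none of the 2 fault types match ✗
  g6: none of the 2 fault types match ✗
  g7: stuck-at-0 ✓; others ✗
  g8: stuck-at-1 ✓; others ✗
Consistent faults: {g7 stuck-at-0, g8 stuck-at-1} — 2 in all.

2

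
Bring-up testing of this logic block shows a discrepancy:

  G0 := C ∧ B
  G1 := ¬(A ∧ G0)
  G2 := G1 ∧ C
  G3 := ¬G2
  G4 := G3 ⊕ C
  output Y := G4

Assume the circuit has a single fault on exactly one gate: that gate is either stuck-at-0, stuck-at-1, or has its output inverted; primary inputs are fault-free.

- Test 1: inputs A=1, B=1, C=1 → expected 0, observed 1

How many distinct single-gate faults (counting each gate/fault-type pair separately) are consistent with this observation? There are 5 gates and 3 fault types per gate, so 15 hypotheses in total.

10

Fault-free: G0=1, G1=0, G2=0, G3=1, G4=0 → 0. Observed 1.
  G0: stuck-at-0, inverted output ✓; others ✗
  G1: stuck-at-1, inverted output ✓; others ✗
  G2: stuck-at-1, inverted output ✓; others ✗
  G3: stuck-at-0, inverted output ✓; others ✗
  G4: stuck-at-1, inverted output ✓; others ✗
Consistent faults: {G0 stuck-at-0, G0 inverted output, G1 stuck-at-1, G1 inverted output, G2 stuck-at-1, G2 inverted output, G3 stuck-at-0, G3 inverted output, G4 stuck-at-1, G4 inverted output} — 10 in all.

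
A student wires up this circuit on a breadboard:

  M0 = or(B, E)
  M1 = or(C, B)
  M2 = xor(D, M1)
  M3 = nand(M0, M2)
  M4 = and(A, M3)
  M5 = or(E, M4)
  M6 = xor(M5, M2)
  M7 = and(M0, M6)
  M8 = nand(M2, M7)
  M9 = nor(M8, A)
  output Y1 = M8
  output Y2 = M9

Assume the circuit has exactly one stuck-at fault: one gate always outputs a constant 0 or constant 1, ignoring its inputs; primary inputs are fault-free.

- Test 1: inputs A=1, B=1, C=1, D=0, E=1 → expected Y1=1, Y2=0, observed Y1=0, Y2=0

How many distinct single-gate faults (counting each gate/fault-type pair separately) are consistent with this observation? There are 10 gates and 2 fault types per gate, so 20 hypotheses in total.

Fault-free: M0=1, M1=1, M2=1, M3=0, M4=0, M5=1, M6=0, M7=0, M8=1, M9=0 → Y1=1, Y2=0. Observed Y1=0, Y2=0.
  M0: none of the 2 fault types match ✗
  M1: none of the 2 fault types match ✗
  M2: none of the 2 fault types match ✗
  M3: none of the 2 fault types match ✗
  M4: none of the 2 fault types match ✗
  M5: stuck-at-0 ✓; others ✗
  M6: stuck-at-1 ✓; others ✗
  M7: stuck-at-1 ✓; others ✗
  M8: stuck-at-0 ✓; others ✗
  M9: none of the 2 fault types match ✗
Consistent faults: {M5 stuck-at-0, M6 stuck-at-1, M7 stuck-at-1, M8 stuck-at-0} — 4 in all.

4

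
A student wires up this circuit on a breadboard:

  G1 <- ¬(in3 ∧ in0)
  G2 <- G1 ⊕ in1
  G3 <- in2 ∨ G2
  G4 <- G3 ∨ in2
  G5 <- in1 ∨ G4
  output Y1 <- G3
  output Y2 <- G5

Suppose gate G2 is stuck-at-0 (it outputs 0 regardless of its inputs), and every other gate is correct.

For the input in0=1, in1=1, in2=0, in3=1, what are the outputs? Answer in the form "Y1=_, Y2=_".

Propagate with G2 forced: G1=0, G2=0 [stuck-at-0], G3=0, G4=0, G5=1.
So the outputs are Y1=0, Y2=1. (Without the fault they would be Y1=1, Y2=1.)

Y1=0, Y2=1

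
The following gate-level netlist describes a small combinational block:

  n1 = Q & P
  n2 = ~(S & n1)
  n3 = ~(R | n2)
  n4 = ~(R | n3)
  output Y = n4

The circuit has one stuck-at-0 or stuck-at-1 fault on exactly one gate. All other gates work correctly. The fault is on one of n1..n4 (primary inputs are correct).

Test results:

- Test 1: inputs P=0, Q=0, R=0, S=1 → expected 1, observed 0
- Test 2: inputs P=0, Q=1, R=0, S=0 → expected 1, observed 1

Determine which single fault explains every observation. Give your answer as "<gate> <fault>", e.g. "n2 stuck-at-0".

Fault-free values for test 1 (P=0, Q=0, R=0, S=1): n1=0, n2=1, n3=0, n4=1, giving Y=1. Observed 0.
Test 1: faults giving observed 0 are {n1 stuck-at-1, n2 stuck-at-0, n3 stuck-at-1, n4 stuck-at-0}.
Test 2 (P=0, Q=1, R=0, S=0): fault-free n1=0, n2=1, n3=0, n4=1 → 1; observed 1. Eliminates n2 stuck-at-0, n3 stuck-at-1, n4 stuck-at-0.
Only n1 stuck-at-1 is consistent with every test.

n1 stuck-at-1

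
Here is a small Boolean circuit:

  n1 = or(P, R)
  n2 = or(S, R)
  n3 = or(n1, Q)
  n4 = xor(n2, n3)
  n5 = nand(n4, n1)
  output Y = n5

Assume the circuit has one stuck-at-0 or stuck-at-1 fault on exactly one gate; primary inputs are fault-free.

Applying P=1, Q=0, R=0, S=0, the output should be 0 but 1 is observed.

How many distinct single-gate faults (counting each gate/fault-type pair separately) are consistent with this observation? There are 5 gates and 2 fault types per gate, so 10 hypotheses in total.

Fault-free: n1=1, n2=0, n3=1, n4=1, n5=0 → 0. Observed 1.
  n1 stuck-at-0: output 1 ✓
  n1 stuck-at-1: output 0 ✗
  n2 stuck-at-0: output 0 ✗
  n2 stuck-at-1: output 1 ✓
  n3 stuck-at-0: output 1 ✓
  n3 stuck-at-1: output 0 ✗
  n4 stuck-at-0: output 1 ✓
  n4 stuck-at-1: output 0 ✗
  n5 stuck-at-0: output 0 ✗
  n5 stuck-at-1: output 1 ✓
Consistent faults: {n1 stuck-at-0, n2 stuck-at-1, n3 stuck-at-0, n4 stuck-at-0, n5 stuck-at-1} — 5 in all.

5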